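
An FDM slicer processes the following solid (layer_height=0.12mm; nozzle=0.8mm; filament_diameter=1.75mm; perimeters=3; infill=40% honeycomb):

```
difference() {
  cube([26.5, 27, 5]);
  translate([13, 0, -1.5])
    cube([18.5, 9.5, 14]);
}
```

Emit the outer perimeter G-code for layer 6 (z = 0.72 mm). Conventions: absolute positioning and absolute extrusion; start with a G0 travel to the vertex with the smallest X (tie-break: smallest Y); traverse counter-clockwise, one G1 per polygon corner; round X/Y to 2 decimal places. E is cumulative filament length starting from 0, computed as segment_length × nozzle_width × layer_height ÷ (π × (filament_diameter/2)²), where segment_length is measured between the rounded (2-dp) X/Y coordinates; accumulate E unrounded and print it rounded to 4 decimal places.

At z = 0.72 mm: the cube is present — its section is the full 26.5×27 rectangle; the cube at (13, 0) (footprint 18.5×9.5) is included at this height; Subtracting the remaining from the first: starting from the 26.5×27 cube, the 18.5×9.5 cube at (13, 0) partially overlaps it — only the 128.25 mm² overlap (of its 175.75 mm²) is removed, clipping the outline — 1 connected region. The outline is a single polygon with 6 vertices. Extrusion per mm of travel: 0.8 × 0.12 / (π × 0.875²) = 0.039912. Accumulating E over each segment gives final E = 4.2706.

G0 X0.00 Y0.00 Z0.72
G1 X13.00 Y0.00 E0.5189
G1 X13.00 Y9.50 E0.8980
G1 X26.50 Y9.50 E1.4368
G1 X26.50 Y27.00 E2.1353
G1 X0.00 Y27.00 E3.1930
G1 X0.00 Y0.00 E4.2706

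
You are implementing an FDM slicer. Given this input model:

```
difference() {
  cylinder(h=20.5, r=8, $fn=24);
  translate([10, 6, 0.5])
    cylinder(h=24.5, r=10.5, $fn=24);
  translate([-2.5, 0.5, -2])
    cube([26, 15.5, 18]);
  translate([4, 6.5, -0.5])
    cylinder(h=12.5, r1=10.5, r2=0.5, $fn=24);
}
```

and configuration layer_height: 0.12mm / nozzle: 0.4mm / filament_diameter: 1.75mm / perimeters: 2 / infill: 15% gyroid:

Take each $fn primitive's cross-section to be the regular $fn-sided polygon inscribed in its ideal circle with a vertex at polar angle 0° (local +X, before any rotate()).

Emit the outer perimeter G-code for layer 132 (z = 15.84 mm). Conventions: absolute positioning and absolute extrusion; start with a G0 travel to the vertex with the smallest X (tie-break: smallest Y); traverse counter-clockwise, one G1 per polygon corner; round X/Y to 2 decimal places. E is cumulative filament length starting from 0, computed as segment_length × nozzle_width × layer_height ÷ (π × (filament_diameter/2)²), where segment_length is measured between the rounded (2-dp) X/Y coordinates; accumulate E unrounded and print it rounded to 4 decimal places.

At z = 15.84 mm: the r=8 cylinder gives a regular 24-gon of circumradius 8 (constant along its height); the cylinder at (10, 6): section is a regular 24-gon, circumradius r=10.5; the cube at (-2.5, 0.5) (footprint 26×15.5) is included at this height; the cone at (4, 6.5) does not reach this height (z outside [-0.5, 12]); Taking the first minus the rest: starting from the r=8 cylinder, the r=10.5 cylinder at (10, 6) partially overlaps it — only the 65.55 mm² overlap (of its 342.42 mm²) is removed, clipping the outline; the 26×15.5 cube at (-2.5, 0.5) partially overlaps it — only the 17.93 mm² overlap (of its 403.00 mm²) is removed, clipping the outline — 1 connected region. The outline is a single polygon with 20 vertices. Extrusion per mm of travel: 0.4 × 0.12 / (π × 0.875²) = 0.019956. Accumulating E over each segment gives final E = 0.9788.

G0 X-8.00 Y0.00 Z15.84
G1 X-7.73 Y-2.07 E0.0417
G1 X-6.93 Y-4.00 E0.0834
G1 X-5.66 Y-5.66 E0.1251
G1 X-4.00 Y-6.93 E0.1668
G1 X-2.07 Y-7.73 E0.2085
G1 X0.00 Y-8.00 E0.2501
G1 X2.07 Y-7.73 E0.2918
G1 X4.00 Y-6.93 E0.3335
G1 X5.66 Y-5.66 E0.3752
G1 X6.93 Y-4.00 E0.4169
G1 X4.75 Y-3.09 E0.4640
G1 X2.58 Y-1.42 E0.5187
G1 X1.10 Y0.50 E0.5671
G1 X-2.50 Y0.50 E0.6389
G1 X-2.50 Y7.55 E0.7796
G1 X-4.00 Y6.93 E0.8120
G1 X-5.66 Y5.66 E0.8537
G1 X-6.93 Y4.00 E0.8954
G1 X-7.73 Y2.07 E0.9371
G1 X-8.00 Y0.00 E0.9788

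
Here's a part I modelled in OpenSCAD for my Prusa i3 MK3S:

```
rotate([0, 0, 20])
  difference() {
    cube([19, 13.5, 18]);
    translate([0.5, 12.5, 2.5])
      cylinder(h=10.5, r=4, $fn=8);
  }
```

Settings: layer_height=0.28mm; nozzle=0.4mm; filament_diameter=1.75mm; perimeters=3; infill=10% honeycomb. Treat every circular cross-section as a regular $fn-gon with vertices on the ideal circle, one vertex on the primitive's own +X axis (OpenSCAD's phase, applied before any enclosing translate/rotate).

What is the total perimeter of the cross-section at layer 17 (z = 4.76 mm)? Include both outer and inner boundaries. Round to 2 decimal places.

At z = 4.76 mm: the cube (footprint 19×13.5) is included at this height (perimeter 65.00 mm); the r=4 cylinder at (0.5, 12.5) gives a regular 8-gon of circumradius 4 (constant along its height) (perimeter = 2·8·4.000·sin(180°/8) = 24.49 mm); Subtracting the remaining from the first: starting from the 19×13.5 cube, the r=4 cylinder at (0.5, 12.5) partially overlaps it — only the 17.55 mm² overlap (of its 45.25 mm²) is removed, clipping the outline — boundary = 63.87 mm; (whole slice rotated 20° about Z — lengths, areas and connectivity unchanged). Overall, the cross-section is a single solid region. Total boundary length (outer) = 63.87 mm.

63.87 mm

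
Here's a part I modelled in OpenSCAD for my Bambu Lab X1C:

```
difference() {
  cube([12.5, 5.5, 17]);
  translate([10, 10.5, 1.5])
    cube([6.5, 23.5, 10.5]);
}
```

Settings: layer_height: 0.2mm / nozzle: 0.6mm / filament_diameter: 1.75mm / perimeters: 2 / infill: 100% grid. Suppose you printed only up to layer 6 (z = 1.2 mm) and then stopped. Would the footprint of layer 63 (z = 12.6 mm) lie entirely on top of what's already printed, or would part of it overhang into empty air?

Compare the two slices. At z = 1.2: the cube is present — its section is the full 12.5×5.5 rectangle (area 68.75 mm²); the cube at (10, 10.5) does not reach this height (z outside [1.5, 12]); Subtracting the remaining from the first: none of the subtracted shapes is present at this height, so the 12.5×5.5 cube is unchanged — area = 68.75 mm². At z = 12.6: the cube is present — its section is the full 12.5×5.5 rectangle (area 68.75 mm²); the cube at (10, 10.5) does not reach this height (z outside [1.5, 12]); Subtracting the remaining from the first: none of the subtracted shapes is present at this height, so the 12.5×5.5 cube is unchanged — area = 68.75 mm². Checking containment: the cross-section at z = 12.6 is a subset of the cross-section at z = 1.2.

entirely on top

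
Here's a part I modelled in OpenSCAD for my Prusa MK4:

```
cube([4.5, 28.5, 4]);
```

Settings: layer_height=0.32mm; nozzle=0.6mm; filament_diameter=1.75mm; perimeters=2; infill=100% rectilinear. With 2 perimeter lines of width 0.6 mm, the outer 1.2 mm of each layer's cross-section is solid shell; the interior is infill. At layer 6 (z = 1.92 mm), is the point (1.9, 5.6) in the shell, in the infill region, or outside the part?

At z = 1.92 mm: the cube is present — its section is the full 4.5×28.5 rectangle. Overall, the cross-section is a single solid region. The nearest boundary edge runs (0.00, 28.50)→(0.00, 0.00); distance from the point to it = 1.90 mm. The point is inside the cross-section and 1.90 mm from the nearest boundary — more than the 1.2 mm shell width (2 × 0.6), so it's in the infill interior.

infill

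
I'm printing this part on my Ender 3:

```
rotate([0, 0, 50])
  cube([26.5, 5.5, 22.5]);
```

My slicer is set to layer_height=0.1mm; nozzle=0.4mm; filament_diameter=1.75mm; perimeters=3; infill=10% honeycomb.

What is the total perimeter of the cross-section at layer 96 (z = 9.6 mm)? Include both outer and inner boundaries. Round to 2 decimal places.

64.00 mm

At z = 9.6 mm: the 26.5×5.5 cube contributes its full rectangle (perimeter 64.00 mm); (rotated 50° about Z; rotation is an isometry so areas/perimeters/island counts are preserved). Overall, the cross-section is a single solid region. Total boundary length (outer) = 64.00 mm.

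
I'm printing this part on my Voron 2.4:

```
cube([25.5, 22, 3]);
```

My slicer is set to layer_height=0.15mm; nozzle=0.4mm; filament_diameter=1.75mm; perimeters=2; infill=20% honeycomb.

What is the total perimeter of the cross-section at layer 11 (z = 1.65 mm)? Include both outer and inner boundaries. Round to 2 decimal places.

At z = 1.65 mm: the cube (footprint 25.5×22) is included at this height (perimeter 95.00 mm). Overall, the cross-section is a single solid region. Total boundary length (outer) = 95.00 mm.

95.00 mm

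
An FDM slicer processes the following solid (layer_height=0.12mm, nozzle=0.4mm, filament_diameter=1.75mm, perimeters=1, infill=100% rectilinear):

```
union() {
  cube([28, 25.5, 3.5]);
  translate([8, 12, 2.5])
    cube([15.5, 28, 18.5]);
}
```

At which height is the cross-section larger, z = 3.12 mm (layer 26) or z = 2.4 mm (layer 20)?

layer 26 (z = 3.12 mm)

Layer 26 (z = 3.12): the cube is present — its section is the full 28×25.5 rectangle (area 714.00 mm²); the 15.5×28 cube at (8, 12) contributes its full rectangle (area 434.00 mm²); Merging all regions: the regions partially overlap — summed areas 1148.00 mm² minus the doubly-counted overlap 209.25 mm² gives 938.75 mm² — area = 938.75 mm². So its area = 938.75 mm². Layer 20 (z = 2.4): the 28×25.5 cube contributes its full rectangle (area 714.00 mm²); the cube at (8, 12) is not intersected at this z (z outside [2.5, 21]); Combining (union): only the 28×25.5 cube is present, so the union is just that shape — area = 714.00 mm². So its area = 714.00 mm². Layer 26 is larger (938.75 vs 714.00 mm²).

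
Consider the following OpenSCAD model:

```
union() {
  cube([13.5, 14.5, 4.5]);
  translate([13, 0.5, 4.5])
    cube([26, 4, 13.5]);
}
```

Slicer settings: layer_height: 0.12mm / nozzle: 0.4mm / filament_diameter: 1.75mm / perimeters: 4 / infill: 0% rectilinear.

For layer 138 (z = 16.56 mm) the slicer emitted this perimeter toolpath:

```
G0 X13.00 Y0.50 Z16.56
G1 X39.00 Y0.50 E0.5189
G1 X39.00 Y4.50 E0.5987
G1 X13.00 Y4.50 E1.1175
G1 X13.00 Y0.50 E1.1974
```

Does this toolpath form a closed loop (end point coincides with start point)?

Start point (G0): (13.00, 0.50). End point (last G1): the path returns to the start — closed.

yes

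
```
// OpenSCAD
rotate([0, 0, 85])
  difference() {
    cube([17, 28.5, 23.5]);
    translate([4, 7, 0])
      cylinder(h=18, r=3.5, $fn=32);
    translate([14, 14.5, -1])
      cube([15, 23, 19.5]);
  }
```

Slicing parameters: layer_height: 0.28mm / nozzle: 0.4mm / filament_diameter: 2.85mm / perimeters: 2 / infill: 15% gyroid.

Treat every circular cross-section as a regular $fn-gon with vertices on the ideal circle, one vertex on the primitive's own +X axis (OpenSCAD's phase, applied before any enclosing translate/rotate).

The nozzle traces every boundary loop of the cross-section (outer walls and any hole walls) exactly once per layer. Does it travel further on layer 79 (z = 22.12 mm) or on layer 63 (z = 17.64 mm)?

Layer 79 (z = 22.12): the cube is present — its section is the full 17×28.5 rectangle (perimeter 91.00 mm); the cylinder at (4, 7) is absent (z outside [0, 18]); the cube at (14, 14.5) does not reach this height (z outside [-1, 18.5]); After the difference (first − rest): none of the subtracted shapes is present at this height, so the 17×28.5 cube is unchanged — boundary = 91.00 mm; (rotated 85° about Z; rotation is an isometry so areas/perimeters/island counts are preserved). So its perimeter = 91.00 mm. Layer 63 (z = 17.64): the 17×28.5 cube contributes its full rectangle (perimeter 91.00 mm); the r=3.5 cylinder at (4, 7) gives a regular 32-gon of circumradius 3.5 (constant along its height) (perimeter = 2·32·3.500·sin(180°/32) = 21.96 mm); the cube at (14, 14.5) (footprint 15×23) is included at this height (perimeter 76.00 mm); After the difference (first − rest): starting from the 17×28.5 cube, the r=3.5 cylinder at (4, 7) lies wholly inside it (removes its full 38.24 mm² and its 21.96 mm outline becomes a hole wall); the 15×23 cube at (14, 14.5) partially overlaps it — only the 42.00 mm² overlap (of its 345.00 mm²) is removed, clipping the outline — boundary (outer + 1 inner loop) = 112.96 mm; (whole slice rotated 85° about Z — lengths, areas and connectivity unchanged). So its perimeter = 112.96 mm. Layer 63 is larger (112.96 vs 91.00 mm).

layer 63 (z = 17.64 mm)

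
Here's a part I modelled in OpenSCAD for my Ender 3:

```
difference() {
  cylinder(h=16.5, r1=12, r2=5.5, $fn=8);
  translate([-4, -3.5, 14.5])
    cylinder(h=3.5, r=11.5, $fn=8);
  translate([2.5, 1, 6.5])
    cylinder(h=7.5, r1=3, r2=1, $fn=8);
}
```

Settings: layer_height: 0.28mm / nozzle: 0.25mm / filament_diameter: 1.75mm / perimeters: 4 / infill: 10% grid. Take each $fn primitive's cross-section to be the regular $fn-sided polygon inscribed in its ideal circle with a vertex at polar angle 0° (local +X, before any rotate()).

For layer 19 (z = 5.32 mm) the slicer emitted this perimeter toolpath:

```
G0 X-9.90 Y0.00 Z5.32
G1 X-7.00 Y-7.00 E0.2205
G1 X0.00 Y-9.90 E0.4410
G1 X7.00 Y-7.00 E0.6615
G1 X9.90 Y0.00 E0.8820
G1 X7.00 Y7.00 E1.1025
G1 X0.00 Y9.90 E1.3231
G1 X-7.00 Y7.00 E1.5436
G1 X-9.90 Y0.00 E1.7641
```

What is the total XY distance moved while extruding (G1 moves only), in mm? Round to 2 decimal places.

60.62 mm

Sum the Euclidean lengths of each G1 segment: total = 60.62 mm.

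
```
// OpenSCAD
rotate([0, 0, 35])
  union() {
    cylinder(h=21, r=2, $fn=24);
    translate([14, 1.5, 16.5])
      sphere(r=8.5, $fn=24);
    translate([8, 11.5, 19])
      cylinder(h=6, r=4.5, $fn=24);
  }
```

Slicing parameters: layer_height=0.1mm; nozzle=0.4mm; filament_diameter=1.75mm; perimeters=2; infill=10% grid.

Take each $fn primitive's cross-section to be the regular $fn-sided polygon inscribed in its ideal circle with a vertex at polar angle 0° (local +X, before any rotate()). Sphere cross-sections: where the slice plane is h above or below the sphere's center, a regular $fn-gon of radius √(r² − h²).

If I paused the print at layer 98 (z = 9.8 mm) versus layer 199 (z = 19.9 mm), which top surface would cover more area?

layer 199 (z = 19.9 mm)

Layer 98 (z = 9.8): the r=2 cylinder contributes a regular 24-gon of circumradius 2 (area = (24/2)·2.000²·sin(360°/24) = 12.42 mm²); the r=8.5 sphere at (14, 1.5) contributes a regular 24-gon of circumradius √(8.5²−6.7²) = 5.231 (area = (24/2)·5.231²·sin(360°/24) = 84.98 mm²); the cylinder at (8, 11.5) does not reach this height (z outside [19, 25]); Taking the union: the 2 present regions are separate (no shared area or edge), so areas and boundary lengths simply add and each stays a separate island — area = 97.40 mm²; (rotated 35° about Z; rotation is an isometry so areas/perimeters/island counts are preserved). So its area = 97.40 mm². Layer 199 (z = 19.9): the cylinder: section is a regular 24-gon, circumradius r=2 (area = (24/2)·2.000²·sin(360°/24) = 12.42 mm²); the r=8.5 sphere at (14, 1.5) slices to a regular 24-gon of circumradius 7.790 (√(r²−h²) with h=3.4 from center) (area = (24/2)·7.790²·sin(360°/24) = 188.49 mm²); the r=4.5 cylinder at (8, 11.5) contributes a regular 24-gon of circumradius 4.5 (area = (24/2)·4.500²·sin(360°/24) = 62.89 mm²); Combining (union): the regions partially overlap — summed areas 263.81 mm² minus the doubly-counted overlap 1.30 mm² gives 262.51 mm² — area = 262.51 mm²; (whole slice rotated 35° about Z — lengths, areas and connectivity unchanged). So its area = 262.51 mm². Layer 199 is larger (262.51 vs 97.40 mm²).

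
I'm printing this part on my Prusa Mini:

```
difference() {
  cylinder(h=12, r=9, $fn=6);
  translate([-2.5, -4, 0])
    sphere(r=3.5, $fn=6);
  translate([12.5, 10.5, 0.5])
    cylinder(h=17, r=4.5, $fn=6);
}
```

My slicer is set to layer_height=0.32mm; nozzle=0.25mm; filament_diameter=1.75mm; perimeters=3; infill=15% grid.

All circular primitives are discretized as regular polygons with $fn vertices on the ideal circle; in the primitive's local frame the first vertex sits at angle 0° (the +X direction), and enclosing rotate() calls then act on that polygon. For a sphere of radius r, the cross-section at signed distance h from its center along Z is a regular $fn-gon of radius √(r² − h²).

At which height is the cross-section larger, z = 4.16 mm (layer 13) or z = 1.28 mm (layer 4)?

layer 13 (z = 4.16 mm)

Layer 13 (z = 4.16): the r=9 cylinder gives a regular 6-gon of circumradius 9 (constant along its height) (area = (6/2)·9.000²·sin(360°/6) = 210.44 mm²); the sphere at (-2.5, -4) is not intersected at this z (|z−center|=4.160 > r=3.5); the cylinder at (12.5, 10.5): section is a regular 6-gon, circumradius r=4.5 (area = (6/2)·4.500²·sin(360°/6) = 52.61 mm²); Subtracting the remaining from the first: starting from the r=9 cylinder (210.44 mm²), the r=4.5 cylinder at (12.5, 10.5) misses the remaining region (no effect) — area = 210.44 mm². So its area = 210.44 mm². Layer 4 (z = 1.28): the r=9 cylinder contributes a regular 6-gon of circumradius 9 (area = (6/2)·9.000²·sin(360°/6) = 210.44 mm²); the r=3.5 sphere at (-2.5, -4) slices to a regular 6-gon of circumradius 3.258 (√(r²−h²) with h=1.28 from center) (area = (6/2)·3.258²·sin(360°/6) = 27.57 mm²); the r=4.5 cylinder at (12.5, 10.5) contributes a regular 6-gon of circumradius 4.5 (area = (6/2)·4.500²·sin(360°/6) = 52.61 mm²); After the difference (first − rest): starting from the r=9 cylinder (210.44 mm²), the r=3.5 sphere at (-2.5, -4) lies wholly inside it (removes its full 27.57 mm² and its 19.55 mm outline becomes a hole wall); the r=4.5 cylinder at (12.5, 10.5) misses the remaining region (no effect) — area = 182.87 mm². So its area = 182.87 mm². Layer 13 is larger (210.44 vs 182.87 mm²).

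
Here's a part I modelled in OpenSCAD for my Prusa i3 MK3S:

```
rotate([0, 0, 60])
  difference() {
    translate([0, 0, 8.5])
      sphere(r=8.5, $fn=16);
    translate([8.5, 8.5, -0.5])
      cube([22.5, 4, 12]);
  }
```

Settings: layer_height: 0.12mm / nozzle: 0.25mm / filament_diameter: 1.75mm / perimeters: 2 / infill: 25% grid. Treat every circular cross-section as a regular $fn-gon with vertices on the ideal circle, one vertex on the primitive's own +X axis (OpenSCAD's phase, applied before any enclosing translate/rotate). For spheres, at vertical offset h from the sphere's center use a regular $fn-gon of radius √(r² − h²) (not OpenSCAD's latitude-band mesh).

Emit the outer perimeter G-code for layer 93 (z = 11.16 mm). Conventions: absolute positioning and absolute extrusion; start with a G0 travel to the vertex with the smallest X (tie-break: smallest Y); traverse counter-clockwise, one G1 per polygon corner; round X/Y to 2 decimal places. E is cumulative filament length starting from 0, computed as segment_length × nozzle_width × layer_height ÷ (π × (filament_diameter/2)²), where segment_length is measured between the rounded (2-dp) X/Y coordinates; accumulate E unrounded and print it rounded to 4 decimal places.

At z = 11.16 mm: the r=8.5 sphere slices to a regular 16-gon of circumradius 8.073 (√(r²−h²) with h=2.66 from center); the cube at (8.5, 8.5) is present — its section is the full 22.5×4 rectangle; Taking the first minus the rest: starting from the r=8.5 sphere, the 22.5×4 cube at (8.5, 8.5) misses the remaining region (no effect) — 1 connected region; (rotated 60° about Z; rotation is an isometry so areas/perimeters/island counts are preserved). The outline is a single polygon with 16 vertices. Extrusion per mm of travel: 0.25 × 0.12 / (π × 0.875²) = 0.012473. Accumulating E over each segment gives final E = 0.6284.

G0 X-8.00 Y1.05 Z11.16
G1 X-7.80 Y-2.09 E0.0392
G1 X-6.40 Y-4.91 E0.0785
G1 X-4.04 Y-6.99 E0.1177
G1 X-1.05 Y-8.00 E0.1571
G1 X2.09 Y-7.80 E0.1964
G1 X4.91 Y-6.40 E0.2356
G1 X6.99 Y-4.04 E0.2749
G1 X8.00 Y-1.05 E0.3142
G1 X7.80 Y2.09 E0.3535
G1 X6.40 Y4.91 E0.3927
G1 X4.04 Y6.99 E0.4320
G1 X1.05 Y8.00 E0.4713
G1 X-2.09 Y7.80 E0.5106
G1 X-4.91 Y6.40 E0.5498
G1 X-6.99 Y4.04 E0.5891
G1 X-8.00 Y1.05 E0.6284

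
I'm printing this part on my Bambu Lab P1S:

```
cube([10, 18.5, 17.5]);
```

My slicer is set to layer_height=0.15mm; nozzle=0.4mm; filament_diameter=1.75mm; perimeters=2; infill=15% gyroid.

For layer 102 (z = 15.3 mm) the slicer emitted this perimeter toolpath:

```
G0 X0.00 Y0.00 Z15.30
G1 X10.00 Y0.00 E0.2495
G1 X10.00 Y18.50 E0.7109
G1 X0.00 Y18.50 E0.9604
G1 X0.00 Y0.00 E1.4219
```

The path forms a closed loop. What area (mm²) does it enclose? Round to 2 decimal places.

185.00 mm²

Apply the shoelace formula to the sequence of (X, Y) vertices; enclosed area = 185.00 mm².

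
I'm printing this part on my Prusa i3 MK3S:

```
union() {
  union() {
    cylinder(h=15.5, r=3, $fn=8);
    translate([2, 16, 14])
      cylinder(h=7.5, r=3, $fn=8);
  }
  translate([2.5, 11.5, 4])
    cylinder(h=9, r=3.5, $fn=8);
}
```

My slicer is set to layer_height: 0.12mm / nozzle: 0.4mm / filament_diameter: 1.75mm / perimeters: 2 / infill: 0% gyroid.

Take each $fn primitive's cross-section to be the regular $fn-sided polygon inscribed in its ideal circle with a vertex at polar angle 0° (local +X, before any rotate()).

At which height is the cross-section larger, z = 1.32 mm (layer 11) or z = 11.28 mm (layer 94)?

Layer 11 (z = 1.32): the r=3 cylinder gives a regular 8-gon of circumradius 3 (constant along its height) (area = (8/2)·3.000²·sin(360°/8) = 25.46 mm²); the cylinder at (2, 16) does not reach this height (z outside [14, 21.5]); Combining (union): only the r=3 cylinder is present, so the union is just that shape — area = 25.46 mm²; the cylinder at (2.5, 11.5) does not reach this height (z outside [4, 13]); Taking the union: only that combined region is present, so the union is just that shape — area = 25.46 mm². So its area = 25.46 mm². Layer 94 (z = 11.28): the r=3 cylinder contributes a regular 8-gon of circumradius 3 (area = (8/2)·3.000²·sin(360°/8) = 25.46 mm²); the cylinder at (2, 16) does not reach this height (z outside [14, 21.5]); Taking the union: only the r=3 cylinder is present, so the union is just that shape — area = 25.46 mm²; the r=3.5 cylinder at (2.5, 11.5) contributes a regular 8-gon of circumradius 3.5 (area = (8/2)·3.500²·sin(360°/8) = 34.65 mm²); Merging all regions: the 2 present regions are separate (no shared area or edge), so areas and boundary lengths simply add and each stays a separate island — area = 60.10 mm². So its area = 60.10 mm². Layer 94 is larger (60.10 vs 25.46 mm²).

layer 94 (z = 11.28 mm)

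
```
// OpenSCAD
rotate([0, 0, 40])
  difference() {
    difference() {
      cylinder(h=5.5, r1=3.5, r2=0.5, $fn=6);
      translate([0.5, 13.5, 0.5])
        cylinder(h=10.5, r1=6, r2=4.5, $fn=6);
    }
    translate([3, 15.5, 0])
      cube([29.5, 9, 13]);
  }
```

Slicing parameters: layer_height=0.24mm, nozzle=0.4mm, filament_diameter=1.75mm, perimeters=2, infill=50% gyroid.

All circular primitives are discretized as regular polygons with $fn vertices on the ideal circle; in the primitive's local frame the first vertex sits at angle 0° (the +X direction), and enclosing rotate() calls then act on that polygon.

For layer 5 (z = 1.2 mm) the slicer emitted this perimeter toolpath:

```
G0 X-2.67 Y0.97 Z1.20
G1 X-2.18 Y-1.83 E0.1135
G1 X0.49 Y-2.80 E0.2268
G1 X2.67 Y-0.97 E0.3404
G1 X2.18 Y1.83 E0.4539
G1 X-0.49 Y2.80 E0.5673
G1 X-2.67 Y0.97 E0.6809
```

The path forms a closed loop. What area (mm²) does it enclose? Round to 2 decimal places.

Apply the shoelace formula to the sequence of (X, Y) vertices; enclosed area = 21.00 mm².

21.00 mm²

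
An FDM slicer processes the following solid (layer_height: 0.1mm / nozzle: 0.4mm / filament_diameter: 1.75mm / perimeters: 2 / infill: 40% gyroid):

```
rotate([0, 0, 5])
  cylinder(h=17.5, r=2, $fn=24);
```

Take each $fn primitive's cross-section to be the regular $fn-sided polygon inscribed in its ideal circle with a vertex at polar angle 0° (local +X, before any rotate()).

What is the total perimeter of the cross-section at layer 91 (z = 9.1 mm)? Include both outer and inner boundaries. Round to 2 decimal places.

12.53 mm

At z = 9.1 mm: the r=2 cylinder gives a regular 24-gon of circumradius 2 (constant along its height) (perimeter = 2·24·2.000·sin(180°/24) = 12.53 mm); (whole slice rotated 5° about Z — lengths, areas and connectivity unchanged). Overall, the cross-section is a single solid region. Total boundary length (outer) = 12.53 mm.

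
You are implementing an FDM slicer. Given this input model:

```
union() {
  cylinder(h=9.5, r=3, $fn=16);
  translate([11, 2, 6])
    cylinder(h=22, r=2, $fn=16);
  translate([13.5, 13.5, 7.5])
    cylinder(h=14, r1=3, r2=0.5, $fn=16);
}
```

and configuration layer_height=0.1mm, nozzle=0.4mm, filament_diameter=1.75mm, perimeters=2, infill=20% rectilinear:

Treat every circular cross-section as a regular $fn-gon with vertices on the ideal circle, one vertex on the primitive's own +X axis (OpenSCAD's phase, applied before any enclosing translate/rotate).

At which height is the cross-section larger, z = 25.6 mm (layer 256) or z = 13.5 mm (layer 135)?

Layer 256 (z = 25.6): the cylinder does not reach this height (z outside [0, 9.5]); the r=2 cylinder at (11, 2) contributes a regular 16-gon of circumradius 2 (area = (16/2)·2.000²·sin(360°/16) = 12.25 mm²); the cone at (13.5, 13.5) is not intersected at this z (z outside [7.5, 21.5]); Taking the union: only the r=2 cylinder at (11, 2) is present, so the union is just that shape — area = 12.25 mm². So its area = 12.25 mm². Layer 135 (z = 13.5): the cylinder does not reach this height (z outside [0, 9.5]); the r=2 cylinder at (11, 2) contributes a regular 16-gon of circumradius 2 (area = (16/2)·2.000²·sin(360°/16) = 12.25 mm²); the cone at (13.5, 13.5): at t=0.429 of its height the radius interpolates to r₁+(r₂−r₁)t = 1.929, giving a regular 16-gon of that circumradius (area = (16/2)·1.929²·sin(360°/16) = 11.39 mm²); Combining (union): the 2 present regions are separate (no shared area or edge), so areas and boundary lengths simply add and each stays a separate island — area = 23.63 mm². So its area = 23.63 mm². Layer 135 is larger (23.63 vs 12.25 mm²).

layer 135 (z = 13.5 mm)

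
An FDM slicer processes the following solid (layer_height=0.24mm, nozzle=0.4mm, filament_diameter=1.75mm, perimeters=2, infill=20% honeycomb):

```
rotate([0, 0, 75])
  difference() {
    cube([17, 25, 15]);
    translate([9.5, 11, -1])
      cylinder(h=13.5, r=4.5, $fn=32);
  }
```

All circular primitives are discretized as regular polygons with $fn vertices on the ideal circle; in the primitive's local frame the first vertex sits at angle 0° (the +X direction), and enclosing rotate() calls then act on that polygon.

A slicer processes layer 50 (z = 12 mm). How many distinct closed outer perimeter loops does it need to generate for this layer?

1

At z = 12 mm: the cube (footprint 17×25) is included at this height; the cylinder at (9.5, 11): section is a regular 32-gon, circumradius r=4.5; Subtracting the remaining from the first: starting from the 17×25 cube, the r=4.5 cylinder at (9.5, 11) lies wholly inside it (removes its full 63.21 mm² and its 28.23 mm outline becomes a hole wall) — 1 connected region with 1 hole; (rotated 75° about Z; rotation is an isometry so areas/perimeters/island counts are preserved). The result has 1 disconnected region.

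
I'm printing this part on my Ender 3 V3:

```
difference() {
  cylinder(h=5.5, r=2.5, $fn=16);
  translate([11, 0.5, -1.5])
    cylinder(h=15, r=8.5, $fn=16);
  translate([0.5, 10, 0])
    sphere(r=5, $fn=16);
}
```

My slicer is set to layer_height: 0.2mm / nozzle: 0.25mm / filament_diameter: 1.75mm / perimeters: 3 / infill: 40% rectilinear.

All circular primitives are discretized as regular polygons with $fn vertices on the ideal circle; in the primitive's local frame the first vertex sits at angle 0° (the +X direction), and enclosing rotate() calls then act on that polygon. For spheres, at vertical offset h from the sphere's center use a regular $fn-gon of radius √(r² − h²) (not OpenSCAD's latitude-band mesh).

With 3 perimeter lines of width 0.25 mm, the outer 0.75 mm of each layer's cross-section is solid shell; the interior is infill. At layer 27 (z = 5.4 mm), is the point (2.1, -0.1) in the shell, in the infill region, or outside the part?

At z = 5.4 mm: the r=2.5 cylinder contributes a regular 16-gon of circumradius 2.5; the r=8.5 cylinder at (11, 0.5) gives a regular 16-gon of circumradius 8.5 (constant along its height); the sphere at (0.5, 10) does not reach this height (|z−center|=5.400 > r=5); Subtracting the remaining from the first: starting from the r=2.5 cylinder, the r=8.5 cylinder at (11, 0.5) misses the remaining region (no effect) — 1 connected region. Overall, the cross-section is a single solid region. The nearest boundary edge runs (2.50, 0.00)→(2.31, -0.96); distance from the point to it = 0.37 mm. The point is inside the cross-section, 0.37 mm from the nearest boundary — within the 0.75 mm shell band (3 × 0.25).

shell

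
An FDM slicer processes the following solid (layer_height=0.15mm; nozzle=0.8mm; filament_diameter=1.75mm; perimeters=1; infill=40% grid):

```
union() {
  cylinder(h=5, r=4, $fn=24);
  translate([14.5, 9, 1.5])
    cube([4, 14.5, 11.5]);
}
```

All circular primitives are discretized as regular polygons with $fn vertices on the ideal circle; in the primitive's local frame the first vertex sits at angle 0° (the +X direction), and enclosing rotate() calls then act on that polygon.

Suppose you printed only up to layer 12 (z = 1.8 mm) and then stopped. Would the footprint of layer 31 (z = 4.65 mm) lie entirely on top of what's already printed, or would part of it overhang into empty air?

entirely on top

Compare the two slices. At z = 1.8: the cylinder: section is a regular 24-gon, circumradius r=4 (area = (24/2)·4.000²·sin(360°/24) = 49.69 mm²); the cube at (14.5, 9) (footprint 4×14.5) is included at this height (area 58.00 mm²); Combining (union): the 2 present regions are separate (no shared area or edge), so areas and boundary lengths simply add and each stays a separate island — area = 107.69 mm². At z = 4.65: the r=4 cylinder gives a regular 24-gon of circumradius 4 (constant along its height) (area = (24/2)·4.000²·sin(360°/24) = 49.69 mm²); the cube at (14.5, 9) (footprint 4×14.5) is included at this height (area 58.00 mm²); Merging all regions: the 2 present regions are separate (no shared area or edge), so areas and boundary lengths simply add and each stays a separate island — area = 107.69 mm². Checking containment: the cross-section at z = 4.65 is a subset of the cross-section at z = 1.8.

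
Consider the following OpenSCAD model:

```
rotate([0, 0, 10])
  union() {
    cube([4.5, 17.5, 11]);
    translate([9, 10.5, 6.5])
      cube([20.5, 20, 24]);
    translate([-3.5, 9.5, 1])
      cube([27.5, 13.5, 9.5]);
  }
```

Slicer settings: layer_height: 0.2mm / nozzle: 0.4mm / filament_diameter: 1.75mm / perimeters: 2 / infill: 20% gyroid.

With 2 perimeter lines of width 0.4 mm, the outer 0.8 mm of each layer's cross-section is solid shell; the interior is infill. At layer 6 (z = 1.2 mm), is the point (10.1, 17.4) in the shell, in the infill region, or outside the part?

infill

At z = 1.2 mm: the cube is present — its section is the full 4.5×17.5 rectangle; the cube at (9, 10.5) is absent (z outside [6.5, 30.5]); the 27.5×13.5 cube at (-3.5, 9.5) contributes its full rectangle; Taking the union: the regions partially overlap (shared area 36.00 mm²), so overlapping operands fuse into one piece — 1 connected region; (rotated 10° about Z; rotation is an isometry so areas/perimeters/island counts are preserved). Overall, the cross-section is a single solid region. Undo the 10° rotation: the query point maps to (12.968, 15.382) in the un-rotated model frame. The nearest boundary edge runs (24.00, 9.50)→(4.50, 9.50); distance from the point to it = 5.88 mm. The point is inside the cross-section and 5.88 mm from the nearest boundary — more than the 0.8 mm shell width (2 × 0.4), so it's in the infill interior.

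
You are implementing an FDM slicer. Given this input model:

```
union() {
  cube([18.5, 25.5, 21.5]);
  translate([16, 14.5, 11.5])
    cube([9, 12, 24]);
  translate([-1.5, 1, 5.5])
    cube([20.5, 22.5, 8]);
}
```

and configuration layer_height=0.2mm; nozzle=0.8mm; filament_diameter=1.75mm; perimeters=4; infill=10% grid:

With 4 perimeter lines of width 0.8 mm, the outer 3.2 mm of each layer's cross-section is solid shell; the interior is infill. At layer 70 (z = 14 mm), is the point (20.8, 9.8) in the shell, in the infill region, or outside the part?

At z = 14 mm: the 18.5×25.5 cube contributes its full rectangle; the 9×12 cube at (16, 14.5) contributes its full rectangle; the cube at (-1.5, 1) is not intersected at this z (z outside [5.5, 13.5]); Combining (union): the regions partially overlap (shared area 27.50 mm²), so overlapping operands fuse into one piece — 1 connected region. Overall, the cross-section is a single solid region. The nearest boundary edge runs (18.50, 14.50)→(18.50, 0.00); distance from the point to it = 2.30 mm. The point is not inside any of the regions above, so it lies outside the cross-section (2.30 mm from the nearest boundary).

outside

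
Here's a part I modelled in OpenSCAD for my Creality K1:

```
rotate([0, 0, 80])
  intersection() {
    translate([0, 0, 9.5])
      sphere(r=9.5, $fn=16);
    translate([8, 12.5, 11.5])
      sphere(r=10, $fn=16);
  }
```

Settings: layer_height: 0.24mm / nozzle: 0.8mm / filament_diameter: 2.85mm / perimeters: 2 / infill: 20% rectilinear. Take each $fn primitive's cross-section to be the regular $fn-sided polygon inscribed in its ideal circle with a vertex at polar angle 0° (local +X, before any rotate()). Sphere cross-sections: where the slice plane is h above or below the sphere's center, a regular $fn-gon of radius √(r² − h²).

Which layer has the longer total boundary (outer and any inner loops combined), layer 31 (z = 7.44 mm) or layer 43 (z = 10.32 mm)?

layer 43 (z = 10.32 mm)

Layer 31 (z = 7.44): the r=9.5 sphere slices to a regular 16-gon of circumradius 9.274 (√(r²−h²) with h=2.06 from center) (perimeter = 2·16·9.274·sin(180°/16) = 57.90 mm); the sphere at (8, 12.5): section is a regular 16-gon, circumradius = √(r²−h²) = √(10²−4.06²) = 9.139 (perimeter = 2·16·9.139·sin(180°/16) = 57.05 mm); Keeping only the common overlap: the r=10 sphere at (8, 12.5) partially overlaps the r=9.5 sphere; clipping to the common part keeps 23.89 mm² — boundary = 22.89 mm; (rotated 80° about Z; rotation is an isometry so areas/perimeters/island counts are preserved). So its perimeter = 22.89 mm. Layer 43 (z = 10.32): the r=9.5 sphere slices to a regular 16-gon of circumradius 9.465 (√(r²−h²) with h=0.82 from center) (perimeter = 2·16·9.465·sin(180°/16) = 59.09 mm); the r=10 sphere at (8, 12.5) slices to a regular 16-gon of circumradius 9.930 (√(r²−h²) with h=1.18 from center) (perimeter = 2·16·9.930·sin(180°/16) = 61.99 mm); After intersecting: the r=10 sphere at (8, 12.5) partially overlaps the r=9.5 sphere; clipping to the common part keeps 35.73 mm² — boundary = 26.35 mm; (rotated 80° about Z; rotation is an isometry so areas/perimeters/island counts are preserved). So its perimeter = 26.35 mm. Layer 43 is larger (26.35 vs 22.89 mm).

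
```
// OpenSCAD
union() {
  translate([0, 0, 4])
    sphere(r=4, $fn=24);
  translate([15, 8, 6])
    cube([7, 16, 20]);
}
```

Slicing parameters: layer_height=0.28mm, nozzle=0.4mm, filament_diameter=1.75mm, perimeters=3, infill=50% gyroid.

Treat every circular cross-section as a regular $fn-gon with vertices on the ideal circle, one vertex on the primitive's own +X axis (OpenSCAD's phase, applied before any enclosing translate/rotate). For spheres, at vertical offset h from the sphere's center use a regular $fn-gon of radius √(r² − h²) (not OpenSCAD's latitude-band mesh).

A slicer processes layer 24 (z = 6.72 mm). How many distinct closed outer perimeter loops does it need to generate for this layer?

At z = 6.72 mm: the r=4 sphere slices to a regular 24-gon of circumradius 2.933 (√(r²−h²) with h=2.72 from center); the 7×16 cube at (15, 8) contributes its full rectangle; Merging all regions: the 2 present regions are separate (no shared area or edge), so areas and boundary lengths simply add and each stays a separate island — 2 connected regions. The result has 2 disconnected regions.

2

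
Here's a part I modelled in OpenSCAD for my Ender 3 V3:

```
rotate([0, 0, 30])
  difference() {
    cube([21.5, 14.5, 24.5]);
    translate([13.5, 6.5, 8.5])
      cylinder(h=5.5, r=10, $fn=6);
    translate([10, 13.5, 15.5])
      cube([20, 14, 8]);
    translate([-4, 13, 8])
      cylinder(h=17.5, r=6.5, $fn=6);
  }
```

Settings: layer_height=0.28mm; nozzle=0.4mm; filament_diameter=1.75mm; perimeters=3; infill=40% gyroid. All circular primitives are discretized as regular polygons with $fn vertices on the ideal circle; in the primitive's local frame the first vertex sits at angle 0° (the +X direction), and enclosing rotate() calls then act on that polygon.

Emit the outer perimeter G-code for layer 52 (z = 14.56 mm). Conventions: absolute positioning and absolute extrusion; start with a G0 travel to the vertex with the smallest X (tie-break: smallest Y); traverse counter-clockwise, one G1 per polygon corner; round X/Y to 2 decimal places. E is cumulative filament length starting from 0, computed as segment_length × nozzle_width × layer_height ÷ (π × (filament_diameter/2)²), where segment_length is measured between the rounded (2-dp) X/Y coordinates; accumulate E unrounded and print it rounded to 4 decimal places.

At z = 14.56 mm: the cube (footprint 21.5×14.5) is included at this height; the cylinder at (13.5, 6.5) is absent (z outside [8.5, 14]); the cube at (10, 13.5) is absent (z outside [15.5, 23.5]); the cylinder at (-4, 13): section is a regular 6-gon, circumradius r=6.5; After the difference (first − rest): starting from the 21.5×14.5 cube, the r=6.5 cylinder at (-4, 13) partially overlaps it — only the 8.51 mm² overlap (of its 109.77 mm²) is removed, clipping the outline — 1 connected region; (rotated 30° about Z; rotation is an isometry so areas/perimeters/island counts are preserved). The outline is a single polygon with 6 vertices. Extrusion per mm of travel: 0.4 × 0.28 / (π × 0.875²) = 0.046564. Accumulating E over each segment gives final E = 3.3185.

G0 X-5.83 Y13.37 Z14.56
G1 X-4.33 Y12.51 E0.0805
G1 X-4.33 Y7.51 E0.3133
G1 X0.00 Y0.00 E0.7170
G1 X18.62 Y10.75 E1.7181
G1 X11.37 Y23.31 E2.3934
G1 X-5.83 Y13.37 E3.3185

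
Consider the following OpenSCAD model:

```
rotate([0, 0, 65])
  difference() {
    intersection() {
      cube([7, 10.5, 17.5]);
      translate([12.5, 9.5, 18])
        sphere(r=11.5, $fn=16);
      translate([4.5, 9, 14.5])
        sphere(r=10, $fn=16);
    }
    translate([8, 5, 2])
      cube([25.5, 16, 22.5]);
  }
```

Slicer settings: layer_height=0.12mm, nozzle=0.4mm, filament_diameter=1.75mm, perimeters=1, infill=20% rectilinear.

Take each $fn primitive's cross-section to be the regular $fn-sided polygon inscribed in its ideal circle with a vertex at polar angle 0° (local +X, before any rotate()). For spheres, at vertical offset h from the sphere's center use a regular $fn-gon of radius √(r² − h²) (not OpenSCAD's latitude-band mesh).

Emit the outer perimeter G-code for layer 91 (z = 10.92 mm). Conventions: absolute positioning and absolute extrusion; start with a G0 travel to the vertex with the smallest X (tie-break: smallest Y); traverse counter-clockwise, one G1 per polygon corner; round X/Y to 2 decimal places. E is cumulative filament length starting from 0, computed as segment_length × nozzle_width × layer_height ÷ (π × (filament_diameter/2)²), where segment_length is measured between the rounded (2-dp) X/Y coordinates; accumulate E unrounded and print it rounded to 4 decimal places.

G0 X-7.98 Y7.73 Z10.92
G1 X-7.16 Y7.13 E0.0203
G1 X-3.72 Y6.29 E0.0909
G1 X-0.23 Y6.83 E0.1614
G1 X0.71 Y7.39 E0.1833
G1 X-6.56 Y10.78 E0.3433
G1 X-7.98 Y7.73 E0.4105

At z = 10.92 mm: the 7×10.5 cube contributes its full rectangle; the r=11.5 sphere at (12.5, 9.5) slices to a regular 16-gon of circumradius 9.062 (√(r²−h²) with h=7.08 from center); the r=10 sphere at (4.5, 9) slices to a regular 16-gon of circumradius 9.337 (√(r²−h²) with h=3.58 from center); Keeping only the common overlap: the r=11.5 sphere at (12.5, 9.5) partially overlaps the 7×10.5 cube; clipping to the common part keeps 20.45 mm²; the running intersection lies inside the r=10 sphere at (4.5, 9), so it is kept whole — 1 connected region; the cube at (8, 5) (footprint 25.5×16) is included at this height; Taking the first minus the rest: starting from the result so far, the 25.5×16 cube at (8, 5) misses the remaining region (no effect) — 1 connected region; (rotated 65° about Z; rotation is an isometry so areas/perimeters/island counts are preserved). The outline is a single polygon with 6 vertices. Extrusion per mm of travel: 0.4 × 0.12 / (π × 0.875²) = 0.019956. Accumulating E over each segment gives final E = 0.4105.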